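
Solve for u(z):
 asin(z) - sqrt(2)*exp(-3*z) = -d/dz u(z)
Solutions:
 u(z) = C1 - z*asin(z) - sqrt(1 - z^2) - sqrt(2)*exp(-3*z)/3


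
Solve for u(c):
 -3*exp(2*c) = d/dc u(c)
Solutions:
 u(c) = C1 - 3*exp(2*c)/2


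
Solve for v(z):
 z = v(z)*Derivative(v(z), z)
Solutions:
 v(z) = -sqrt(C1 + z^2)
 v(z) = sqrt(C1 + z^2)


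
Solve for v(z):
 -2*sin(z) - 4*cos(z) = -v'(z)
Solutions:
 v(z) = C1 + 4*sin(z) - 2*cos(z)


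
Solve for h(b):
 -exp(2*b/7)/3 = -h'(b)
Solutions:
 h(b) = C1 + 7*exp(2*b/7)/6


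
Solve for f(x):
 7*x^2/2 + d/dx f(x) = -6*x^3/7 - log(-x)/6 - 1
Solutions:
 f(x) = C1 - 3*x^4/14 - 7*x^3/6 - x*log(-x)/6 - 5*x/6


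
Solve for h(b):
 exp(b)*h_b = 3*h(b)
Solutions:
 h(b) = C1*exp(-3*exp(-b))


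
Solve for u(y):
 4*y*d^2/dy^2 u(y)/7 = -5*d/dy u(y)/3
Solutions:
 u(y) = C1 + C2/y^(23/12)


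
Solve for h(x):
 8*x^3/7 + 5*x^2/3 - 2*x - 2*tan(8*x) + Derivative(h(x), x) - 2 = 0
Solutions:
 h(x) = C1 - 2*x^4/7 - 5*x^3/9 + x^2 + 2*x - log(cos(8*x))/4


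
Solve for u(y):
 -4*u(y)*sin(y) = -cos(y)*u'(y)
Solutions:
 u(y) = C1/cos(y)^4


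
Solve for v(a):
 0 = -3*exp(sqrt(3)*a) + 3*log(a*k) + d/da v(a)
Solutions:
 v(a) = C1 - 3*a*log(a*k) + 3*a + sqrt(3)*exp(sqrt(3)*a)


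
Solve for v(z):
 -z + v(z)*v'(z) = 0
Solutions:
 v(z) = -sqrt(C1 + z^2)
 v(z) = sqrt(C1 + z^2)


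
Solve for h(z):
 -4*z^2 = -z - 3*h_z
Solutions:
 h(z) = C1 + 4*z^3/9 - z^2/6


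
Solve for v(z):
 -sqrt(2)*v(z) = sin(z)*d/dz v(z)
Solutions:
 v(z) = C1*(cos(z) + 1)^(sqrt(2)/2)/(cos(z) - 1)^(sqrt(2)/2)


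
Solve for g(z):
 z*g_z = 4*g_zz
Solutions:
 g(z) = C1 + C2*erfi(sqrt(2)*z/4)


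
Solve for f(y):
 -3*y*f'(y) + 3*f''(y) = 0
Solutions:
 f(y) = C1 + C2*erfi(sqrt(2)*y/2)


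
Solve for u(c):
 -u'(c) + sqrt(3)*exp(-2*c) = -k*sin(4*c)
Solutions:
 u(c) = C1 - k*cos(4*c)/4 - sqrt(3)*exp(-2*c)/2


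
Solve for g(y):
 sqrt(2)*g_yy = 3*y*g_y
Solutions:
 g(y) = C1 + C2*erfi(2^(1/4)*sqrt(3)*y/2)


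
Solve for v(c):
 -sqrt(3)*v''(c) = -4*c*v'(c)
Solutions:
 v(c) = C1 + C2*erfi(sqrt(2)*3^(3/4)*c/3)


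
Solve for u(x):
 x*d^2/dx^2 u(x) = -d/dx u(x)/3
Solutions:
 u(x) = C1 + C2*x^(2/3)


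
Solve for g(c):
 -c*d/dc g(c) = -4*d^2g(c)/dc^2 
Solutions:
 g(c) = C1 + C2*erfi(sqrt(2)*c/4)


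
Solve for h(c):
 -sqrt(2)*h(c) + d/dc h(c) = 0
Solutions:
 h(c) = C1*exp(sqrt(2)*c)


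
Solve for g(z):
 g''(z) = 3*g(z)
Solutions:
 g(z) = C1*exp(-sqrt(3)*z) + C2*exp(sqrt(3)*z)


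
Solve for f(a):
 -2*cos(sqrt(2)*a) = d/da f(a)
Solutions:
 f(a) = C1 - sqrt(2)*sin(sqrt(2)*a)


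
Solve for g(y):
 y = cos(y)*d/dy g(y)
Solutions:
 g(y) = C1 + Integral(y/cos(y), y)


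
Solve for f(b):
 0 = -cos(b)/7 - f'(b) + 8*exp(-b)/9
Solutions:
 f(b) = C1 - sin(b)/7 - 8*exp(-b)/9


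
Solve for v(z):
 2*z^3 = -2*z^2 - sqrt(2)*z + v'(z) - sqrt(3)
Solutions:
 v(z) = C1 + z^4/2 + 2*z^3/3 + sqrt(2)*z^2/2 + sqrt(3)*z


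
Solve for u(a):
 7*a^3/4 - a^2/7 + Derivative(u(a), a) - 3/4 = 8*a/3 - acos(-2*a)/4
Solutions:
 u(a) = C1 - 7*a^4/16 + a^3/21 + 4*a^2/3 - a*acos(-2*a)/4 + 3*a/4 - sqrt(1 - 4*a^2)/8


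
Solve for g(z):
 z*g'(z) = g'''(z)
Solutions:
 g(z) = C1 + Integral(C2*airyai(z) + C3*airybi(z), z)


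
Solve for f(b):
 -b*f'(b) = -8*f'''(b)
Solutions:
 f(b) = C1 + Integral(C2*airyai(b/2) + C3*airybi(b/2), b)


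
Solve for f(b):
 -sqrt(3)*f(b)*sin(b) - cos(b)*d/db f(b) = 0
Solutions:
 f(b) = C1*cos(b)^(sqrt(3))


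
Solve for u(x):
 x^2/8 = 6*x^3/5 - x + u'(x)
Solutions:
 u(x) = C1 - 3*x^4/10 + x^3/24 + x^2/2


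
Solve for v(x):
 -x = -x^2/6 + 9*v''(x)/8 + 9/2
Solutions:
 v(x) = C1 + C2*x + x^4/81 - 4*x^3/27 - 2*x^2


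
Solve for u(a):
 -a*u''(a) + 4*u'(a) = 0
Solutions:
 u(a) = C1 + C2*a^5


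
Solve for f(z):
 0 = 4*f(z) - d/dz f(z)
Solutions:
 f(z) = C1*exp(4*z)


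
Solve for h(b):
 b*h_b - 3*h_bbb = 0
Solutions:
 h(b) = C1 + Integral(C2*airyai(3^(2/3)*b/3) + C3*airybi(3^(2/3)*b/3), b)


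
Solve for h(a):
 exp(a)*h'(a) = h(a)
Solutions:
 h(a) = C1*exp(-exp(-a))


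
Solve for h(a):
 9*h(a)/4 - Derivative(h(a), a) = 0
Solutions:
 h(a) = C1*exp(9*a/4)


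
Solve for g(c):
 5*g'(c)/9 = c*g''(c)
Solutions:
 g(c) = C1 + C2*c^(14/9)


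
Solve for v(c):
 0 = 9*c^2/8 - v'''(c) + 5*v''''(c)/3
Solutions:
 v(c) = C1 + C2*c + C3*c^2 + C4*exp(3*c/5) + 3*c^5/160 + 5*c^4/32 + 25*c^3/24


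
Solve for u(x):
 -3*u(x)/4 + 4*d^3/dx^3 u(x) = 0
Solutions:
 u(x) = C3*exp(2^(2/3)*3^(1/3)*x/4) + (C1*sin(2^(2/3)*3^(5/6)*x/8) + C2*cos(2^(2/3)*3^(5/6)*x/8))*exp(-2^(2/3)*3^(1/3)*x/8)


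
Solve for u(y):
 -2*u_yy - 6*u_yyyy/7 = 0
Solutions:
 u(y) = C1 + C2*y + C3*sin(sqrt(21)*y/3) + C4*cos(sqrt(21)*y/3)


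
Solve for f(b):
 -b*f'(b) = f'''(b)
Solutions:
 f(b) = C1 + Integral(C2*airyai(-b) + C3*airybi(-b), b)


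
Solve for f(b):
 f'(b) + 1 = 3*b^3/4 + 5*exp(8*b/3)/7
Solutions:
 f(b) = C1 + 3*b^4/16 - b + 15*exp(8*b/3)/56


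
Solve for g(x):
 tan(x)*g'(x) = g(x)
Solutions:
 g(x) = C1*sin(x)


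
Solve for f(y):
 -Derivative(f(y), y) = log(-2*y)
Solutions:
 f(y) = C1 - y*log(-y) + y*(1 - log(2))


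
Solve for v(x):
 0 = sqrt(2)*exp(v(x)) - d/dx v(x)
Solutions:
 v(x) = log(-1/(C1 + sqrt(2)*x))


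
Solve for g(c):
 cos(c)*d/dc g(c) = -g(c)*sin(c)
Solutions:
 g(c) = C1*cos(c)


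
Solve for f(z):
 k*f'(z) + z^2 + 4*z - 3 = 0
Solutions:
 f(z) = C1 - z^3/(3*k) - 2*z^2/k + 3*z/k


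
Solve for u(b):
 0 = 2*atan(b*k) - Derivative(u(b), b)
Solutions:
 u(b) = C1 + 2*Piecewise((b*atan(b*k) - log(b^2*k^2 + 1)/(2*k), Ne(k, 0)), (0, True))


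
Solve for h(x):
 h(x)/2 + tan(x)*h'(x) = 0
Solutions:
 h(x) = C1/sqrt(sin(x))


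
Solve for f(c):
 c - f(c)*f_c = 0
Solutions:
 f(c) = -sqrt(C1 + c^2)
 f(c) = sqrt(C1 + c^2)


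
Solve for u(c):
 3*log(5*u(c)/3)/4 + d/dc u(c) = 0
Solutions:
 -4*Integral(1/(-log(_y) - log(5) + log(3)), (_y, u(c)))/3 = C1 - c


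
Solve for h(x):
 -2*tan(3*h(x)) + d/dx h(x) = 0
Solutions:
 h(x) = -asin(C1*exp(6*x))/3 + pi/3
 h(x) = asin(C1*exp(6*x))/3


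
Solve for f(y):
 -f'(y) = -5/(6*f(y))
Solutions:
 f(y) = -sqrt(C1 + 15*y)/3
 f(y) = sqrt(C1 + 15*y)/3


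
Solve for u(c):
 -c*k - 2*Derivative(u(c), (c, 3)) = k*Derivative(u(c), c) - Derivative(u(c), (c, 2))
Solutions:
 u(c) = C1 + C2*exp(c*(1 - sqrt(1 - 8*k))/4) + C3*exp(c*(sqrt(1 - 8*k) + 1)/4) - c^2/2 - c/k


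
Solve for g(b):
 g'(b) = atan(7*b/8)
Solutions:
 g(b) = C1 + b*atan(7*b/8) - 4*log(49*b^2 + 64)/7


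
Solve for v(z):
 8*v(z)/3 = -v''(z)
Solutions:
 v(z) = C1*sin(2*sqrt(6)*z/3) + C2*cos(2*sqrt(6)*z/3)


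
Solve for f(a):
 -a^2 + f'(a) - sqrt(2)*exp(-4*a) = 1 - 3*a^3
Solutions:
 f(a) = C1 - 3*a^4/4 + a^3/3 + a - sqrt(2)*exp(-4*a)/4


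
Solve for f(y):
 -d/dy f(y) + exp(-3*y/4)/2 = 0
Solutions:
 f(y) = C1 - 2*exp(-3*y/4)/3


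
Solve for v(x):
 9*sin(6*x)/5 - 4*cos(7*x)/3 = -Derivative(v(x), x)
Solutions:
 v(x) = C1 + 4*sin(7*x)/21 + 3*cos(6*x)/10


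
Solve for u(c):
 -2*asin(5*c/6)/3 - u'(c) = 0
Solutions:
 u(c) = C1 - 2*c*asin(5*c/6)/3 - 2*sqrt(36 - 25*c^2)/15


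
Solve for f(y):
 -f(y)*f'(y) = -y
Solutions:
 f(y) = -sqrt(C1 + y^2)
 f(y) = sqrt(C1 + y^2)


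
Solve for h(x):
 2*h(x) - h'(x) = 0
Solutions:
 h(x) = C1*exp(2*x)


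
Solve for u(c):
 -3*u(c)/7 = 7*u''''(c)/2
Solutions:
 u(c) = (C1*sin(2^(3/4)*3^(1/4)*sqrt(7)*c/14) + C2*cos(2^(3/4)*3^(1/4)*sqrt(7)*c/14))*exp(-2^(3/4)*3^(1/4)*sqrt(7)*c/14) + (C3*sin(2^(3/4)*3^(1/4)*sqrt(7)*c/14) + C4*cos(2^(3/4)*3^(1/4)*sqrt(7)*c/14))*exp(2^(3/4)*3^(1/4)*sqrt(7)*c/14)


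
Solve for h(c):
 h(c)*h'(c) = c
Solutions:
 h(c) = -sqrt(C1 + c^2)
 h(c) = sqrt(C1 + c^2)


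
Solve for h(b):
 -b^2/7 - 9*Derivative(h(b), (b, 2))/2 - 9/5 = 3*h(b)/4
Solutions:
 h(b) = C1*sin(sqrt(6)*b/6) + C2*cos(sqrt(6)*b/6) - 4*b^2/21 - 4/35


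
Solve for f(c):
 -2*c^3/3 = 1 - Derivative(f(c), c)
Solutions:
 f(c) = C1 + c^4/6 + c


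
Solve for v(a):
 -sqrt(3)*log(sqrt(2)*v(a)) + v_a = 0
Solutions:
 -2*sqrt(3)*Integral(1/(2*log(_y) + log(2)), (_y, v(a)))/3 = C1 - a


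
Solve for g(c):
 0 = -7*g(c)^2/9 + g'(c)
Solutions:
 g(c) = -9/(C1 + 7*c)


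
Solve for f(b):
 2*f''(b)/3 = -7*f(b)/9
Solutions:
 f(b) = C1*sin(sqrt(42)*b/6) + C2*cos(sqrt(42)*b/6)


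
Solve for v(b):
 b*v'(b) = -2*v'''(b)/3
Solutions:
 v(b) = C1 + Integral(C2*airyai(-2^(2/3)*3^(1/3)*b/2) + C3*airybi(-2^(2/3)*3^(1/3)*b/2), b)


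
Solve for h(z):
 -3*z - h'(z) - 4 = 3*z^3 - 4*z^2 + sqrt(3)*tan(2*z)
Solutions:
 h(z) = C1 - 3*z^4/4 + 4*z^3/3 - 3*z^2/2 - 4*z + sqrt(3)*log(cos(2*z))/2


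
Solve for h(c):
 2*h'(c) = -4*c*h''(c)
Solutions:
 h(c) = C1 + C2*sqrt(c)


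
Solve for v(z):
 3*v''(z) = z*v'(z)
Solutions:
 v(z) = C1 + C2*erfi(sqrt(6)*z/6)


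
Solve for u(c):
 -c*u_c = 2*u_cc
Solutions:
 u(c) = C1 + C2*erf(c/2)


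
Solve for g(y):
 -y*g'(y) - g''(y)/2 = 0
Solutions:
 g(y) = C1 + C2*erf(y)


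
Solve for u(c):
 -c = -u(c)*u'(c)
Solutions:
 u(c) = -sqrt(C1 + c^2)
 u(c) = sqrt(C1 + c^2)


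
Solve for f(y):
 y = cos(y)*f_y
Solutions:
 f(y) = C1 + Integral(y/cos(y), y)


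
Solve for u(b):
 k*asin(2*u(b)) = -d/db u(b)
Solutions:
 Integral(1/asin(2*_y), (_y, u(b))) = C1 - b*k


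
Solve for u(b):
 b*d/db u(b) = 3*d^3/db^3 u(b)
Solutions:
 u(b) = C1 + Integral(C2*airyai(3^(2/3)*b/3) + C3*airybi(3^(2/3)*b/3), b)


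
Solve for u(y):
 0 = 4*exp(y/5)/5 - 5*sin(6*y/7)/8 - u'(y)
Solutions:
 u(y) = C1 + 4*exp(y/5) + 35*cos(6*y/7)/48


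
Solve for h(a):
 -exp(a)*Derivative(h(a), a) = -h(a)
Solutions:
 h(a) = C1*exp(-exp(-a))


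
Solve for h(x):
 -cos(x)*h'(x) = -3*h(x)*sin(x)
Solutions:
 h(x) = C1/cos(x)^3


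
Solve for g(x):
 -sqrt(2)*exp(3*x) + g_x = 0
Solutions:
 g(x) = C1 + sqrt(2)*exp(3*x)/3


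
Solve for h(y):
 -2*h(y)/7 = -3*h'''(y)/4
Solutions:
 h(y) = C3*exp(2*21^(2/3)*y/21) + (C1*sin(3^(1/6)*7^(2/3)*y/7) + C2*cos(3^(1/6)*7^(2/3)*y/7))*exp(-21^(2/3)*y/21)


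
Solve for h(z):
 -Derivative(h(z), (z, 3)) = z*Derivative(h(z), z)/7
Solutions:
 h(z) = C1 + Integral(C2*airyai(-7^(2/3)*z/7) + C3*airybi(-7^(2/3)*z/7), z)


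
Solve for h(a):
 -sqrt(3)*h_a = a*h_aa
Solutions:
 h(a) = C1 + C2*a^(1 - sqrt(3))


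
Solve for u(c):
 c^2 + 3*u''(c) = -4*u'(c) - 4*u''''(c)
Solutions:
 u(c) = C1 + C2*exp(-c*(-(4 + sqrt(17))^(1/3) + (4 + sqrt(17))^(-1/3))/4)*sin(sqrt(3)*c*((4 + sqrt(17))^(-1/3) + (4 + sqrt(17))^(1/3))/4) + C3*exp(-c*(-(4 + sqrt(17))^(1/3) + (4 + sqrt(17))^(-1/3))/4)*cos(sqrt(3)*c*((4 + sqrt(17))^(-1/3) + (4 + sqrt(17))^(1/3))/4) + C4*exp(c*(-(4 + sqrt(17))^(1/3) + (4 + sqrt(17))^(-1/3))/2) - c^3/12 + 3*c^2/16 - 9*c/32


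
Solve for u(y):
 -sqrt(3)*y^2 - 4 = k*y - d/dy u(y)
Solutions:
 u(y) = C1 + k*y^2/2 + sqrt(3)*y^3/3 + 4*y


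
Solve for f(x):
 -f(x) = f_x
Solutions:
 f(x) = C1*exp(-x)


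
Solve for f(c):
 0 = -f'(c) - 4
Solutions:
 f(c) = C1 - 4*c


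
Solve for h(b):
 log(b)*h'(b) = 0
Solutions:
 h(b) = C1


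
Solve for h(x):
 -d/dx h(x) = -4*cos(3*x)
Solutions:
 h(x) = C1 + 4*sin(3*x)/3


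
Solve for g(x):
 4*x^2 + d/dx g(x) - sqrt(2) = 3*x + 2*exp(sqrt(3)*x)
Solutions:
 g(x) = C1 - 4*x^3/3 + 3*x^2/2 + sqrt(2)*x + 2*sqrt(3)*exp(sqrt(3)*x)/3


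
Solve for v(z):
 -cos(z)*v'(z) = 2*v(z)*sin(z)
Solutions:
 v(z) = C1*cos(z)^2


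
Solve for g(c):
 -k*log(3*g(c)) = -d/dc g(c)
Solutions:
 Integral(1/(log(_y) + log(3)), (_y, g(c))) = C1 + c*k


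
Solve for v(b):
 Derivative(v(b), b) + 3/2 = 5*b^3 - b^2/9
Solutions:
 v(b) = C1 + 5*b^4/4 - b^3/27 - 3*b/2


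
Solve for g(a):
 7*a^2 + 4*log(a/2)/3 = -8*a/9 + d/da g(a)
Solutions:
 g(a) = C1 + 7*a^3/3 + 4*a^2/9 + 4*a*log(a)/3 - 4*a/3 - 4*a*log(2)/3


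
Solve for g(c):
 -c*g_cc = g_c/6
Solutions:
 g(c) = C1 + C2*c^(5/6)


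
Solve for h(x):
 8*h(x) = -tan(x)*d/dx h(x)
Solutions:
 h(x) = C1/sin(x)^8


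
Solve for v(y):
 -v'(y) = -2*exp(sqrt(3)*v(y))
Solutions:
 v(y) = sqrt(3)*(2*log(-1/(C1 + 2*y)) - log(3))/6


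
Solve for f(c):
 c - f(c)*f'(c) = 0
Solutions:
 f(c) = -sqrt(C1 + c^2)
 f(c) = sqrt(C1 + c^2)


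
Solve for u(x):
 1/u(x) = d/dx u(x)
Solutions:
 u(x) = -sqrt(C1 + 2*x)
 u(x) = sqrt(C1 + 2*x)


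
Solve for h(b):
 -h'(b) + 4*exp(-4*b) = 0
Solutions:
 h(b) = C1 - exp(-4*b)


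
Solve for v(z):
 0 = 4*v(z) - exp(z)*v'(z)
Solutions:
 v(z) = C1*exp(-4*exp(-z))


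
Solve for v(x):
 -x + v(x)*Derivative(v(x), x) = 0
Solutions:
 v(x) = -sqrt(C1 + x^2)
 v(x) = sqrt(C1 + x^2)


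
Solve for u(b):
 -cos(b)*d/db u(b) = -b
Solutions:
 u(b) = C1 + Integral(b/cos(b), b)


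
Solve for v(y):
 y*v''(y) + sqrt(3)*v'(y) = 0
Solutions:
 v(y) = C1 + C2*y^(1 - sqrt(3))


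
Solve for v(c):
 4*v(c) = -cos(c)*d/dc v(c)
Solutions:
 v(c) = C1*(sin(c)^2 - 2*sin(c) + 1)/(sin(c)^2 + 2*sin(c) + 1)


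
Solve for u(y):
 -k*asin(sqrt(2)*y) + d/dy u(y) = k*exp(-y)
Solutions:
 u(y) = C1 + k*(y*asin(sqrt(2)*y) + sqrt(2)*sqrt(1 - 2*y^2)/2 - exp(-y))


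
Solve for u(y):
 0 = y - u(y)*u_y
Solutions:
 u(y) = -sqrt(C1 + y^2)
 u(y) = sqrt(C1 + y^2)


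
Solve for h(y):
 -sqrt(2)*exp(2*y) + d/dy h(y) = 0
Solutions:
 h(y) = C1 + sqrt(2)*exp(2*y)/2


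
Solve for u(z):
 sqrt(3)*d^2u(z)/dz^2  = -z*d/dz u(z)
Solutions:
 u(z) = C1 + C2*erf(sqrt(2)*3^(3/4)*z/6)


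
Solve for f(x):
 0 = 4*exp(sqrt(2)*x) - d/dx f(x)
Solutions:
 f(x) = C1 + 2*sqrt(2)*exp(sqrt(2)*x)


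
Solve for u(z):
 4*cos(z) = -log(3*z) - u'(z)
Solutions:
 u(z) = C1 - z*log(z) - z*log(3) + z - 4*sin(z)


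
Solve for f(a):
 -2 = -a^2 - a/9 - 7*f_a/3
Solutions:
 f(a) = C1 - a^3/7 - a^2/42 + 6*a/7


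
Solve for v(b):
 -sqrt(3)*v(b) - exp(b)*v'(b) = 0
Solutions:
 v(b) = C1*exp(sqrt(3)*exp(-b))


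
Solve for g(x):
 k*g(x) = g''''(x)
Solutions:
 g(x) = C1*exp(-k^(1/4)*x) + C2*exp(k^(1/4)*x) + C3*exp(-I*k^(1/4)*x) + C4*exp(I*k^(1/4)*x)


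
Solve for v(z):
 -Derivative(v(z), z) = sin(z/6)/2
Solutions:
 v(z) = C1 + 3*cos(z/6)


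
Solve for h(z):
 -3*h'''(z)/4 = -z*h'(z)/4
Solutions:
 h(z) = C1 + Integral(C2*airyai(3^(2/3)*z/3) + C3*airybi(3^(2/3)*z/3), z)


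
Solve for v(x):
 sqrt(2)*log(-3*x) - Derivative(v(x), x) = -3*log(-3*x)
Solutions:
 v(x) = C1 + x*(sqrt(2) + 3)*log(-x) + x*(-3 - sqrt(2) + sqrt(2)*log(3) + 3*log(3))


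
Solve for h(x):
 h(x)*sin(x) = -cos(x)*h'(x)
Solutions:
 h(x) = C1*cos(x)


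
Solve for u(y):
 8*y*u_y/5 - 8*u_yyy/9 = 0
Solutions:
 u(y) = C1 + Integral(C2*airyai(15^(2/3)*y/5) + C3*airybi(15^(2/3)*y/5), y)


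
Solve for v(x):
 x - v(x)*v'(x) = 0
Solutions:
 v(x) = -sqrt(C1 + x^2)
 v(x) = sqrt(C1 + x^2)


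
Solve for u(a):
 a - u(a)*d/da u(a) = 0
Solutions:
 u(a) = -sqrt(C1 + a^2)
 u(a) = sqrt(C1 + a^2)


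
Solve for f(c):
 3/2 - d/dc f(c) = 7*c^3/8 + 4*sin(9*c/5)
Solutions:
 f(c) = C1 - 7*c^4/32 + 3*c/2 + 20*cos(9*c/5)/9


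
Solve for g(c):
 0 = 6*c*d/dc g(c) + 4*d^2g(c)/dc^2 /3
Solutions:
 g(c) = C1 + C2*erf(3*c/2)


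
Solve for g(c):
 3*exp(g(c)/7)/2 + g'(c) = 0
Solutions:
 g(c) = 7*log(1/(C1 + 3*c)) + 7*log(14)


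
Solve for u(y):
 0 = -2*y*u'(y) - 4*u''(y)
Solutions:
 u(y) = C1 + C2*erf(y/2)


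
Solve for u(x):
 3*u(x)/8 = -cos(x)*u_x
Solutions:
 u(x) = C1*(sin(x) - 1)^(3/16)/(sin(x) + 1)^(3/16)


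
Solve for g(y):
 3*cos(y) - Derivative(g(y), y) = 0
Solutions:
 g(y) = C1 + 3*sin(y)


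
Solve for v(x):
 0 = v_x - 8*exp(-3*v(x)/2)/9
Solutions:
 v(x) = 2*log(C1 + 4*x/3)/3
 v(x) = 2*log((-6^(2/3) - 3*2^(2/3)*3^(1/6)*I)*(C1 + 8*x)^(1/3)/12)
 v(x) = 2*log((-6^(2/3) + 3*2^(2/3)*3^(1/6)*I)*(C1 + 8*x)^(1/3)/12)


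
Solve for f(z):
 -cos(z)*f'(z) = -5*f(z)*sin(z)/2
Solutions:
 f(z) = C1/cos(z)^(5/2)


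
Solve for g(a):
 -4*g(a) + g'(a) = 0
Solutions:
 g(a) = C1*exp(4*a)


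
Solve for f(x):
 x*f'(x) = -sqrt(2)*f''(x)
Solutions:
 f(x) = C1 + C2*erf(2^(1/4)*x/2)


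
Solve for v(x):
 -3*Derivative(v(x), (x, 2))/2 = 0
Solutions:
 v(x) = C1 + C2*x


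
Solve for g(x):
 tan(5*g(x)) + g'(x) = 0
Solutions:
 g(x) = -asin(C1*exp(-5*x))/5 + pi/5
 g(x) = asin(C1*exp(-5*x))/5


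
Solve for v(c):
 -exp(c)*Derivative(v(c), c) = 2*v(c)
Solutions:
 v(c) = C1*exp(2*exp(-c))


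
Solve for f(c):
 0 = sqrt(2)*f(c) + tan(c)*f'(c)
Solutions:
 f(c) = C1/sin(c)^(sqrt(2))


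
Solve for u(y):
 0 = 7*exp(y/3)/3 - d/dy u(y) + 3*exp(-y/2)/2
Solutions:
 u(y) = C1 + 7*exp(y/3) - 3*exp(-y/2)


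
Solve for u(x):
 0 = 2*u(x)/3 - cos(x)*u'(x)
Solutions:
 u(x) = C1*(sin(x) + 1)^(1/3)/(sin(x) - 1)^(1/3)


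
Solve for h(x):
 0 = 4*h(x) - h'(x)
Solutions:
 h(x) = C1*exp(4*x)


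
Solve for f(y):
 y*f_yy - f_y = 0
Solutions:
 f(y) = C1 + C2*y^2


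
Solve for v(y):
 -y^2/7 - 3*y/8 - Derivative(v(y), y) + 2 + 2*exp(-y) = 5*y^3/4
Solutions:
 v(y) = C1 - 5*y^4/16 - y^3/21 - 3*y^2/16 + 2*y - 2*exp(-y)


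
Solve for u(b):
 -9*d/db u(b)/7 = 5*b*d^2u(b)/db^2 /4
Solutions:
 u(b) = C1 + C2/b^(1/35)


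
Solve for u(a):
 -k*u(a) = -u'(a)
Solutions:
 u(a) = C1*exp(a*k)


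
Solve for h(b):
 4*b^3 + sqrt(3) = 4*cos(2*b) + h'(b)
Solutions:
 h(b) = C1 + b^4 + sqrt(3)*b - 2*sin(2*b)


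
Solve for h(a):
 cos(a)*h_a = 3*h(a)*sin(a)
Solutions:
 h(a) = C1/cos(a)^3


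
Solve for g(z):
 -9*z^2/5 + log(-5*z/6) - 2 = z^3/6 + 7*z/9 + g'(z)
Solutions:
 g(z) = C1 - z^4/24 - 3*z^3/5 - 7*z^2/18 + z*log(-z) + z*(-3 - log(6) + log(5))


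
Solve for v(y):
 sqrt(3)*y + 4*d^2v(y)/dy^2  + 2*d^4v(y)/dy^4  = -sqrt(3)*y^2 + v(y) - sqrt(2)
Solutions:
 v(y) = C1*exp(-y*sqrt(-1 + sqrt(6)/2)) + C2*exp(y*sqrt(-1 + sqrt(6)/2)) + C3*sin(y*sqrt(1 + sqrt(6)/2)) + C4*cos(y*sqrt(1 + sqrt(6)/2)) + sqrt(3)*y^2 + sqrt(3)*y + sqrt(2) + 8*sqrt(3)


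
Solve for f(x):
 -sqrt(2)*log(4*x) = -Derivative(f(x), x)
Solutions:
 f(x) = C1 + sqrt(2)*x*log(x) - sqrt(2)*x + 2*sqrt(2)*x*log(2)


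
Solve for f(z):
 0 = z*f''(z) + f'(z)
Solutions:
 f(z) = C1 + C2*log(z)


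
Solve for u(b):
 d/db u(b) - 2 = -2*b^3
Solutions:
 u(b) = C1 - b^4/2 + 2*b


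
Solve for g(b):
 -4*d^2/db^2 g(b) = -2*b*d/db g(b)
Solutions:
 g(b) = C1 + C2*erfi(b/2)


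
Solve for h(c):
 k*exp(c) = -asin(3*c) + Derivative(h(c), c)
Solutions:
 h(c) = C1 + c*asin(3*c) + k*exp(c) + sqrt(1 - 9*c^2)/3


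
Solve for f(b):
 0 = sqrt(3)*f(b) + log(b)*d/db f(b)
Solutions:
 f(b) = C1*exp(-sqrt(3)*li(b))


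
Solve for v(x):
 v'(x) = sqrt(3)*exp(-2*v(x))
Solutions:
 v(x) = log(-sqrt(C1 + 2*sqrt(3)*x))
 v(x) = log(C1 + 2*sqrt(3)*x)/2


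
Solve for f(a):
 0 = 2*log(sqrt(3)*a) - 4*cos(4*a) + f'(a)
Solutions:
 f(a) = C1 - 2*a*log(a) - a*log(3) + 2*a + sin(4*a)


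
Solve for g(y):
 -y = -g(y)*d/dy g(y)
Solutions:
 g(y) = -sqrt(C1 + y^2)
 g(y) = sqrt(C1 + y^2)


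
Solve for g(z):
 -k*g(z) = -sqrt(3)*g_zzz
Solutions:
 g(z) = C1*exp(3^(5/6)*k^(1/3)*z/3) + C2*exp(k^(1/3)*z*(-3^(5/6) + 3*3^(1/3)*I)/6) + C3*exp(-k^(1/3)*z*(3^(5/6) + 3*3^(1/3)*I)/6)


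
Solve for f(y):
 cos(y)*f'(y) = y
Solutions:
 f(y) = C1 + Integral(y/cos(y), y)


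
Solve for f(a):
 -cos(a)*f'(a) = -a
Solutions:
 f(a) = C1 + Integral(a/cos(a), a)


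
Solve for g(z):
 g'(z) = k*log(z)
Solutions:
 g(z) = C1 + k*z*log(z) - k*z


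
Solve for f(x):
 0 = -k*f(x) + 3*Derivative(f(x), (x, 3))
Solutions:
 f(x) = C1*exp(3^(2/3)*k^(1/3)*x/3) + C2*exp(k^(1/3)*x*(-3^(2/3) + 3*3^(1/6)*I)/6) + C3*exp(-k^(1/3)*x*(3^(2/3) + 3*3^(1/6)*I)/6)


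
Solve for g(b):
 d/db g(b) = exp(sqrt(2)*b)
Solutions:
 g(b) = C1 + sqrt(2)*exp(sqrt(2)*b)/2


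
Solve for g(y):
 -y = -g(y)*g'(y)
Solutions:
 g(y) = -sqrt(C1 + y^2)
 g(y) = sqrt(C1 + y^2)


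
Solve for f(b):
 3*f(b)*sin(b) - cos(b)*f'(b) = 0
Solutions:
 f(b) = C1/cos(b)^3


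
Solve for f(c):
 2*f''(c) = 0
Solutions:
 f(c) = C1 + C2*c


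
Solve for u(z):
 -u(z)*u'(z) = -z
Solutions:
 u(z) = -sqrt(C1 + z^2)
 u(z) = sqrt(C1 + z^2)


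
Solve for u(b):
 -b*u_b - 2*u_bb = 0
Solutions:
 u(b) = C1 + C2*erf(b/2)


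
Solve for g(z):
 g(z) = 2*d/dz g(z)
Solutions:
 g(z) = C1*exp(z/2)


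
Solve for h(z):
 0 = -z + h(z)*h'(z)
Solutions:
 h(z) = -sqrt(C1 + z^2)
 h(z) = sqrt(C1 + z^2)


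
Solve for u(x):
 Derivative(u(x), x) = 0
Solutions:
 u(x) = C1


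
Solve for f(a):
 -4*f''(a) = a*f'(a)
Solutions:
 f(a) = C1 + C2*erf(sqrt(2)*a/4)


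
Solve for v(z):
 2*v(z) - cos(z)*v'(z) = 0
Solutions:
 v(z) = C1*(sin(z) + 1)/(sin(z) - 1)


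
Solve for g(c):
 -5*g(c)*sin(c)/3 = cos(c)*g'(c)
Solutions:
 g(c) = C1*cos(c)^(5/3)


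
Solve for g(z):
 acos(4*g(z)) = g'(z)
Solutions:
 Integral(1/acos(4*_y), (_y, g(z))) = C1 + z


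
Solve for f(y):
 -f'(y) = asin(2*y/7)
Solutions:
 f(y) = C1 - y*asin(2*y/7) - sqrt(49 - 4*y^2)/2


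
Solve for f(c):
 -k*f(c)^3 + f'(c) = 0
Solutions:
 f(c) = -sqrt(2)*sqrt(-1/(C1 + c*k))/2
 f(c) = sqrt(2)*sqrt(-1/(C1 + c*k))/2


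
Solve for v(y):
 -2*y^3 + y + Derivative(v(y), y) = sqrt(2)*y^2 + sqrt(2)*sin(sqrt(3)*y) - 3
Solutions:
 v(y) = C1 + y^4/2 + sqrt(2)*y^3/3 - y^2/2 - 3*y - sqrt(6)*cos(sqrt(3)*y)/3


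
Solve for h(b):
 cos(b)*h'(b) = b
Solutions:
 h(b) = C1 + Integral(b/cos(b), b)


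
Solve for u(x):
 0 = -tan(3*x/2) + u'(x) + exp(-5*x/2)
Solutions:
 u(x) = C1 + log(tan(3*x/2)^2 + 1)/3 + 2*exp(-5*x/2)/5


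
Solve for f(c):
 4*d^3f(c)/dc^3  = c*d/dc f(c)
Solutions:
 f(c) = C1 + Integral(C2*airyai(2^(1/3)*c/2) + C3*airybi(2^(1/3)*c/2), c)


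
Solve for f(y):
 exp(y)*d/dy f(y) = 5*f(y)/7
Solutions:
 f(y) = C1*exp(-5*exp(-y)/7)


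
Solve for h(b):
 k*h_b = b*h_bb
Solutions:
 h(b) = C1 + b^(re(k) + 1)*(C2*sin(log(b)*Abs(im(k))) + C3*cos(log(b)*im(k)))


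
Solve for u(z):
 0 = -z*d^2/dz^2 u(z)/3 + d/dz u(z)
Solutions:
 u(z) = C1 + C2*z^4


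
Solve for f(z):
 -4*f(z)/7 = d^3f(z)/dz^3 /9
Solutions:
 f(z) = C3*exp(-42^(2/3)*z/7) + (C1*sin(3*14^(2/3)*3^(1/6)*z/14) + C2*cos(3*14^(2/3)*3^(1/6)*z/14))*exp(42^(2/3)*z/14)


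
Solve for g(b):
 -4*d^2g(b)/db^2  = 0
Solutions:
 g(b) = C1 + C2*b


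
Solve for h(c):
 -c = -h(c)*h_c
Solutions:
 h(c) = -sqrt(C1 + c^2)
 h(c) = sqrt(C1 + c^2)


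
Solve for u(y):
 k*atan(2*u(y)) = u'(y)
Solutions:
 Integral(1/atan(2*_y), (_y, u(y))) = C1 + k*y


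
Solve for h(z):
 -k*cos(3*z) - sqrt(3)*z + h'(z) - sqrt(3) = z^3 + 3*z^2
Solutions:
 h(z) = C1 + k*sin(3*z)/3 + z^4/4 + z^3 + sqrt(3)*z^2/2 + sqrt(3)*z


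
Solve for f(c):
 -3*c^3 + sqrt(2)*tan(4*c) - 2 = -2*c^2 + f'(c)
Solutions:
 f(c) = C1 - 3*c^4/4 + 2*c^3/3 - 2*c - sqrt(2)*log(cos(4*c))/4


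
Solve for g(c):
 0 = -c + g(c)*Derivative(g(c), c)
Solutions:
 g(c) = -sqrt(C1 + c^2)
 g(c) = sqrt(C1 + c^2)


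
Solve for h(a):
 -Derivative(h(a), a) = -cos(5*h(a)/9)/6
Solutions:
 -a/6 - 9*log(sin(5*h(a)/9) - 1)/10 + 9*log(sin(5*h(a)/9) + 1)/10 = C1


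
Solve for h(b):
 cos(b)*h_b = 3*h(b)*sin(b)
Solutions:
 h(b) = C1/cos(b)^3


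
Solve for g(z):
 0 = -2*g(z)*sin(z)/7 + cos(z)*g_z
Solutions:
 g(z) = C1/cos(z)^(2/7)


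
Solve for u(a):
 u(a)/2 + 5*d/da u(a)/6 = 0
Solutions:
 u(a) = C1*exp(-3*a/5)


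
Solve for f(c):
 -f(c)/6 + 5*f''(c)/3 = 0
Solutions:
 f(c) = C1*exp(-sqrt(10)*c/10) + C2*exp(sqrt(10)*c/10)


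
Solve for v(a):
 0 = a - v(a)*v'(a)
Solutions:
 v(a) = -sqrt(C1 + a^2)
 v(a) = sqrt(C1 + a^2)


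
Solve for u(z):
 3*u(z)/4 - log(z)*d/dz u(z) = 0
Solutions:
 u(z) = C1*exp(3*li(z)/4)


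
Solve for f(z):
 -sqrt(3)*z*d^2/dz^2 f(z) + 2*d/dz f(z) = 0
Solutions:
 f(z) = C1 + C2*z^(1 + 2*sqrt(3)/3)


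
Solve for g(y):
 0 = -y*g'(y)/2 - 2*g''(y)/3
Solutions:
 g(y) = C1 + C2*erf(sqrt(6)*y/4)


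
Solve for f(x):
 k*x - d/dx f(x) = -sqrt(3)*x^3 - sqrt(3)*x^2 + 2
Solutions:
 f(x) = C1 + k*x^2/2 + sqrt(3)*x^4/4 + sqrt(3)*x^3/3 - 2*x


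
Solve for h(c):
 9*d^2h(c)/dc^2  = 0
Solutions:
 h(c) = C1 + C2*c


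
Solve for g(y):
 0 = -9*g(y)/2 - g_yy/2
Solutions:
 g(y) = C1*sin(3*y) + C2*cos(3*y)


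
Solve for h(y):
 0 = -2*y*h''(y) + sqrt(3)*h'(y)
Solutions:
 h(y) = C1 + C2*y^(sqrt(3)/2 + 1)


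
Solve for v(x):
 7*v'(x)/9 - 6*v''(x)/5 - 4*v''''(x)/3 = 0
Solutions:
 v(x) = C1 + C2*exp(-x*(-18*75^(1/3)/(175 + sqrt(40345))^(1/3) + 45^(1/3)*(175 + sqrt(40345))^(1/3))/60)*sin(3^(1/6)*5^(1/3)*x*(6*3^(2/3)*5^(1/3)/(175 + sqrt(40345))^(1/3) + (175 + sqrt(40345))^(1/3))/20) + C3*exp(-x*(-18*75^(1/3)/(175 + sqrt(40345))^(1/3) + 45^(1/3)*(175 + sqrt(40345))^(1/3))/60)*cos(3^(1/6)*5^(1/3)*x*(6*3^(2/3)*5^(1/3)/(175 + sqrt(40345))^(1/3) + (175 + sqrt(40345))^(1/3))/20) + C4*exp(x*(-18*75^(1/3)/(175 + sqrt(40345))^(1/3) + 45^(1/3)*(175 + sqrt(40345))^(1/3))/30)


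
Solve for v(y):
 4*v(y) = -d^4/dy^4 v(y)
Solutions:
 v(y) = (C1*sin(y) + C2*cos(y))*exp(-y) + (C3*sin(y) + C4*cos(y))*exp(y)


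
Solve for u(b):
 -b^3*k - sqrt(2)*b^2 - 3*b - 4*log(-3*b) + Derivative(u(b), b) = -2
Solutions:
 u(b) = C1 + b^4*k/4 + sqrt(2)*b^3/3 + 3*b^2/2 + 4*b*log(-b) + 2*b*(-3 + 2*log(3))


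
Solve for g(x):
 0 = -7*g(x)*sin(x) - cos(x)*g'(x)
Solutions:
 g(x) = C1*cos(x)^7


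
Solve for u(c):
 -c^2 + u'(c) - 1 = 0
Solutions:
 u(c) = C1 + c^3/3 + c


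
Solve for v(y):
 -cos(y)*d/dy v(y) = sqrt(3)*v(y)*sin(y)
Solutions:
 v(y) = C1*cos(y)^(sqrt(3))


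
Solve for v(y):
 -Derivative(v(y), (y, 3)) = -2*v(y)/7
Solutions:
 v(y) = C3*exp(2^(1/3)*7^(2/3)*y/7) + (C1*sin(2^(1/3)*sqrt(3)*7^(2/3)*y/14) + C2*cos(2^(1/3)*sqrt(3)*7^(2/3)*y/14))*exp(-2^(1/3)*7^(2/3)*y/14)


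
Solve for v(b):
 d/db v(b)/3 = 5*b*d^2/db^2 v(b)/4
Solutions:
 v(b) = C1 + C2*b^(19/15)


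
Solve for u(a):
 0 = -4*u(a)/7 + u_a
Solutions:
 u(a) = C1*exp(4*a/7)


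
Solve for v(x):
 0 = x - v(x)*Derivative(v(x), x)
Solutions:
 v(x) = -sqrt(C1 + x^2)
 v(x) = sqrt(C1 + x^2)


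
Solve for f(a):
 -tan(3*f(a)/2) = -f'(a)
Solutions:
 f(a) = -2*asin(C1*exp(3*a/2))/3 + 2*pi/3
 f(a) = 2*asin(C1*exp(3*a/2))/3


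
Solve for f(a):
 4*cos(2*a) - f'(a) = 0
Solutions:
 f(a) = C1 + 2*sin(2*a)


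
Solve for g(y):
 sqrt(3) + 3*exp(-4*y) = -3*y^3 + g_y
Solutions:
 g(y) = C1 + 3*y^4/4 + sqrt(3)*y - 3*exp(-4*y)/4


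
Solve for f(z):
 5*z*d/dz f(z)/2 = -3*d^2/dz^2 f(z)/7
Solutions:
 f(z) = C1 + C2*erf(sqrt(105)*z/6)


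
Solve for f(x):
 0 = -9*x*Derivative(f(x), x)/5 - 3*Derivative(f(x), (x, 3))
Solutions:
 f(x) = C1 + Integral(C2*airyai(-3^(1/3)*5^(2/3)*x/5) + C3*airybi(-3^(1/3)*5^(2/3)*x/5), x)


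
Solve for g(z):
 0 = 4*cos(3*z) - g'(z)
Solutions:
 g(z) = C1 + 4*sin(3*z)/3


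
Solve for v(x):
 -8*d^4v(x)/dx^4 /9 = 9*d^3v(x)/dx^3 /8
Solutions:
 v(x) = C1 + C2*x + C3*x^2 + C4*exp(-81*x/64)


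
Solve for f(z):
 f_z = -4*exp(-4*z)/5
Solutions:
 f(z) = C1 + exp(-4*z)/5


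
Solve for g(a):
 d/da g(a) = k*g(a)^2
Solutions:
 g(a) = -1/(C1 + a*k)


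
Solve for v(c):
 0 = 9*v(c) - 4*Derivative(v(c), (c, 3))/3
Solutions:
 v(c) = C3*exp(3*2^(1/3)*c/2) + (C1*sin(3*2^(1/3)*sqrt(3)*c/4) + C2*cos(3*2^(1/3)*sqrt(3)*c/4))*exp(-3*2^(1/3)*c/4)


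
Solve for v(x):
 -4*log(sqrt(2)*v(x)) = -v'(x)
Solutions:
 -Integral(1/(2*log(_y) + log(2)), (_y, v(x)))/2 = C1 - x


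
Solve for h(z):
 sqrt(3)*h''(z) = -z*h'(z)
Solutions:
 h(z) = C1 + C2*erf(sqrt(2)*3^(3/4)*z/6)


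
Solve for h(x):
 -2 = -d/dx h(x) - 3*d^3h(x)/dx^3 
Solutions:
 h(x) = C1 + C2*sin(sqrt(3)*x/3) + C3*cos(sqrt(3)*x/3) + 2*x


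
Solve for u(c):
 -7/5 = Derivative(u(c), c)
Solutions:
 u(c) = C1 - 7*c/5


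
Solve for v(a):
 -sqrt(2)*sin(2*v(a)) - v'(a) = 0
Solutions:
 v(a) = pi - acos((-C1 - exp(4*sqrt(2)*a))/(C1 - exp(4*sqrt(2)*a)))/2
 v(a) = acos((-C1 - exp(4*sqrt(2)*a))/(C1 - exp(4*sqrt(2)*a)))/2


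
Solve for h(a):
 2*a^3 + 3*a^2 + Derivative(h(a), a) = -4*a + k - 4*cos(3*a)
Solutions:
 h(a) = C1 - a^4/2 - a^3 - 2*a^2 + a*k - 4*sin(3*a)/3


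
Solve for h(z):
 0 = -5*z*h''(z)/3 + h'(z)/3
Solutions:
 h(z) = C1 + C2*z^(6/5)


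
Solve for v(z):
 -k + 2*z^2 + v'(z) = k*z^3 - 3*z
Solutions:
 v(z) = C1 + k*z^4/4 + k*z - 2*z^3/3 - 3*z^2/2


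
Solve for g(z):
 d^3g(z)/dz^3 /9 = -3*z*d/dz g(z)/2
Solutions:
 g(z) = C1 + Integral(C2*airyai(-3*2^(2/3)*z/2) + C3*airybi(-3*2^(2/3)*z/2), z)


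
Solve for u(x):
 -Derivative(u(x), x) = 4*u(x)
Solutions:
 u(x) = C1*exp(-4*x)


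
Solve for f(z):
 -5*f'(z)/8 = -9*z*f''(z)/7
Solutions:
 f(z) = C1 + C2*z^(107/72)


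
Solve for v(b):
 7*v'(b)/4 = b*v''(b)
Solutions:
 v(b) = C1 + C2*b^(11/4)


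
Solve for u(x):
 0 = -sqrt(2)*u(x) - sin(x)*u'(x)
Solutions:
 u(x) = C1*(cos(x) + 1)^(sqrt(2)/2)/(cos(x) - 1)^(sqrt(2)/2)


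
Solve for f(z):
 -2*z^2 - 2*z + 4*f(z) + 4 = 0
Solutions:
 f(z) = z^2/2 + z/2 - 1


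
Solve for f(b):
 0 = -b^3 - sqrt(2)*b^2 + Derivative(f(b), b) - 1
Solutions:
 f(b) = C1 + b^4/4 + sqrt(2)*b^3/3 + b


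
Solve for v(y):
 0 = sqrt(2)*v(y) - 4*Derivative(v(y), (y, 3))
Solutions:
 v(y) = C3*exp(sqrt(2)*y/2) + (C1*sin(sqrt(6)*y/4) + C2*cos(sqrt(6)*y/4))*exp(-sqrt(2)*y/4)


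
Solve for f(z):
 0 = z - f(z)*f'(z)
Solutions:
 f(z) = -sqrt(C1 + z^2)
 f(z) = sqrt(C1 + z^2)


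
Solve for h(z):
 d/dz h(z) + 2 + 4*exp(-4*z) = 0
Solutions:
 h(z) = C1 - 2*z + exp(-4*z)


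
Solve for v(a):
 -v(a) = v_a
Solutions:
 v(a) = C1*exp(-a)


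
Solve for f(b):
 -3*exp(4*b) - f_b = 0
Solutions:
 f(b) = C1 - 3*exp(4*b)/4


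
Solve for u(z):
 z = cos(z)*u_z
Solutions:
 u(z) = C1 + Integral(z/cos(z), z)


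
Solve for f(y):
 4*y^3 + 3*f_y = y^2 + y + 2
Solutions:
 f(y) = C1 - y^4/3 + y^3/9 + y^2/6 + 2*y/3


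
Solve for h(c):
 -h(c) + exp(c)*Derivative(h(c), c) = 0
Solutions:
 h(c) = C1*exp(-exp(-c))


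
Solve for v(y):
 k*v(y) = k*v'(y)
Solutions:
 v(y) = C1*exp(y)


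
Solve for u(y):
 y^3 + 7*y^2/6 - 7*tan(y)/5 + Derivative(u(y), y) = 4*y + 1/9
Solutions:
 u(y) = C1 - y^4/4 - 7*y^3/18 + 2*y^2 + y/9 - 7*log(cos(y))/5


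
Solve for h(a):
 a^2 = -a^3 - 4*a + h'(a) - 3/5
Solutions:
 h(a) = C1 + a^4/4 + a^3/3 + 2*a^2 + 3*a/5


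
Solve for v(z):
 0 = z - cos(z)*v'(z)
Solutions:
 v(z) = C1 + Integral(z/cos(z), z)


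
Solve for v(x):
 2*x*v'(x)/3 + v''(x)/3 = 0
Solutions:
 v(x) = C1 + C2*erf(x)


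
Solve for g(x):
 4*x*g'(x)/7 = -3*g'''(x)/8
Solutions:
 g(x) = C1 + Integral(C2*airyai(-2*42^(2/3)*x/21) + C3*airybi(-2*42^(2/3)*x/21), x)


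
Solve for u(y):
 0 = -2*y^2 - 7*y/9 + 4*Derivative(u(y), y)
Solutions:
 u(y) = C1 + y^3/6 + 7*y^2/72


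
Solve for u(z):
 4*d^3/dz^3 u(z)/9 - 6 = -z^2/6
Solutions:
 u(z) = C1 + C2*z + C3*z^2 - z^5/160 + 9*z^3/4


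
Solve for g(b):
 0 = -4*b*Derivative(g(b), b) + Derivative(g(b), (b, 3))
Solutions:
 g(b) = C1 + Integral(C2*airyai(2^(2/3)*b) + C3*airybi(2^(2/3)*b), b)


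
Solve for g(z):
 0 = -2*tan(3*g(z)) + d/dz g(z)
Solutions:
 g(z) = -asin(C1*exp(6*z))/3 + pi/3
 g(z) = asin(C1*exp(6*z))/3


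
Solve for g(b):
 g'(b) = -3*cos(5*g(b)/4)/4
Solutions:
 3*b/4 - 2*log(sin(5*g(b)/4) - 1)/5 + 2*log(sin(5*g(b)/4) + 1)/5 = C1


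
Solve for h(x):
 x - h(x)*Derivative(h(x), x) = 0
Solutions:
 h(x) = -sqrt(C1 + x^2)
 h(x) = sqrt(C1 + x^2)


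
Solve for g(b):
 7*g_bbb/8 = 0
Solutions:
 g(b) = C1 + C2*b + C3*b^2


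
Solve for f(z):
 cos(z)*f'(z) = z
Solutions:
 f(z) = C1 + Integral(z/cos(z), z)


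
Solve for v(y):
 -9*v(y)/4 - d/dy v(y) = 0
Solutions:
 v(y) = C1*exp(-9*y/4)


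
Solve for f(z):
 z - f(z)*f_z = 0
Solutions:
 f(z) = -sqrt(C1 + z^2)
 f(z) = sqrt(C1 + z^2)


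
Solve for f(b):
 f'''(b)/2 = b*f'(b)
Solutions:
 f(b) = C1 + Integral(C2*airyai(2^(1/3)*b) + C3*airybi(2^(1/3)*b), b)


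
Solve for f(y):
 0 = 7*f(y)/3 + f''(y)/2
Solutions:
 f(y) = C1*sin(sqrt(42)*y/3) + C2*cos(sqrt(42)*y/3)


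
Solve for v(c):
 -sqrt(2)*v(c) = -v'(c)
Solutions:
 v(c) = C1*exp(sqrt(2)*c)


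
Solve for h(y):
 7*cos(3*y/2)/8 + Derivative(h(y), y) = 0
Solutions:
 h(y) = C1 - 7*sin(3*y/2)/12


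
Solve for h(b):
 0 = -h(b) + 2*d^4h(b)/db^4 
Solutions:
 h(b) = C1*exp(-2^(3/4)*b/2) + C2*exp(2^(3/4)*b/2) + C3*sin(2^(3/4)*b/2) + C4*cos(2^(3/4)*b/2)


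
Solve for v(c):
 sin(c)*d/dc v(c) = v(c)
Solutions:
 v(c) = C1*sqrt(cos(c) - 1)/sqrt(cos(c) + 1)


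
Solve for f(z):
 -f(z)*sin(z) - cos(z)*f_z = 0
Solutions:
 f(z) = C1*cos(z)


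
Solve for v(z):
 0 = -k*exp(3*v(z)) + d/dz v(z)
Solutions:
 v(z) = log(-1/(C1 + 3*k*z))/3
 v(z) = log((-1/(C1 + k*z))^(1/3)*(-3^(2/3) - 3*3^(1/6)*I)/6)
 v(z) = log((-1/(C1 + k*z))^(1/3)*(-3^(2/3) + 3*3^(1/6)*I)/6)


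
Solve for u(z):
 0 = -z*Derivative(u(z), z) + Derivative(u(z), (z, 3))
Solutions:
 u(z) = C1 + Integral(C2*airyai(z) + C3*airybi(z), z)


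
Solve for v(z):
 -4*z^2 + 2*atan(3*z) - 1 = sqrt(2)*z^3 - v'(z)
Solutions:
 v(z) = C1 + sqrt(2)*z^4/4 + 4*z^3/3 - 2*z*atan(3*z) + z + log(9*z^2 + 1)/3


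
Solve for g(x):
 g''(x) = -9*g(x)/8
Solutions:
 g(x) = C1*sin(3*sqrt(2)*x/4) + C2*cos(3*sqrt(2)*x/4)


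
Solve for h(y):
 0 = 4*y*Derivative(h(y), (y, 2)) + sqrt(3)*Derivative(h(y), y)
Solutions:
 h(y) = C1 + C2*y^(1 - sqrt(3)/4)


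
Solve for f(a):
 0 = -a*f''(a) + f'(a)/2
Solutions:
 f(a) = C1 + C2*a^(3/2)


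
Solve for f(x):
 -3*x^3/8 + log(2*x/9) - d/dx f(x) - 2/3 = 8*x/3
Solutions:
 f(x) = C1 - 3*x^4/32 - 4*x^2/3 + x*log(x) - 5*x/3 + x*log(2/9)


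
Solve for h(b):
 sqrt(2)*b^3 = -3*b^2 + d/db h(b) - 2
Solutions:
 h(b) = C1 + sqrt(2)*b^4/4 + b^3 + 2*b


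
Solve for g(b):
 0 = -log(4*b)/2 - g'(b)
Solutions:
 g(b) = C1 - b*log(b)/2 - b*log(2) + b/2


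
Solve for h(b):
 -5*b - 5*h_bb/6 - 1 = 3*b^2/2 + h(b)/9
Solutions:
 h(b) = C1*sin(sqrt(30)*b/15) + C2*cos(sqrt(30)*b/15) - 27*b^2/2 - 45*b + 387/2


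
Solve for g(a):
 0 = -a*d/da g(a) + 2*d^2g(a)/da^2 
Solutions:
 g(a) = C1 + C2*erfi(a/2)


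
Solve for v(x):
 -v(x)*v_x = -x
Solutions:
 v(x) = -sqrt(C1 + x^2)
 v(x) = sqrt(C1 + x^2)


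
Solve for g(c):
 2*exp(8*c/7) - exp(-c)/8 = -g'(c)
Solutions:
 g(c) = C1 - 7*exp(8*c/7)/4 - exp(-c)/8


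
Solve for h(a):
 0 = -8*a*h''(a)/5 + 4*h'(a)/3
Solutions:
 h(a) = C1 + C2*a^(11/6)


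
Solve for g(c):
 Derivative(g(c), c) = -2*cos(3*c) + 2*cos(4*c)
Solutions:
 g(c) = C1 - 2*sin(3*c)/3 + sin(4*c)/2


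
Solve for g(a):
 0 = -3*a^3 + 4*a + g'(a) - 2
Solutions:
 g(a) = C1 + 3*a^4/4 - 2*a^2 + 2*a


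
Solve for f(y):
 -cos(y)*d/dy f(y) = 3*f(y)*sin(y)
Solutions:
 f(y) = C1*cos(y)^3


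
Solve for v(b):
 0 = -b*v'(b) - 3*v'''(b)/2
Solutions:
 v(b) = C1 + Integral(C2*airyai(-2^(1/3)*3^(2/3)*b/3) + C3*airybi(-2^(1/3)*3^(2/3)*b/3), b)


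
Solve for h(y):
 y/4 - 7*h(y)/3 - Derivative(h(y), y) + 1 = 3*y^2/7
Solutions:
 h(y) = C1*exp(-7*y/3) - 9*y^2/49 + 363*y/1372 + 3027/9604


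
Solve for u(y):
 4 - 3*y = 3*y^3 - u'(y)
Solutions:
 u(y) = C1 + 3*y^4/4 + 3*y^2/2 - 4*y


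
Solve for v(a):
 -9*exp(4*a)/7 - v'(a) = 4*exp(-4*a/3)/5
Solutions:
 v(a) = C1 - 9*exp(4*a)/28 + 3*exp(-4*a/3)/5


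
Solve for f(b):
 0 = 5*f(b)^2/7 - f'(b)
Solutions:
 f(b) = -7/(C1 + 5*b)


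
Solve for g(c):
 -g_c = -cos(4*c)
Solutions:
 g(c) = C1 + sin(4*c)/4


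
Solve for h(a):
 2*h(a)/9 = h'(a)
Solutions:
 h(a) = C1*exp(2*a/9)


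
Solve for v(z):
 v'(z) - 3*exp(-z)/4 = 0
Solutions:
 v(z) = C1 - 3*exp(-z)/4


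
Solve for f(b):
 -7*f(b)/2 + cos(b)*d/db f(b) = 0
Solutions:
 f(b) = C1*(sin(b) + 1)^(7/4)/(sin(b) - 1)^(7/4)


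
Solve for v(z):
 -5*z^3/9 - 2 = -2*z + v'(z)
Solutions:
 v(z) = C1 - 5*z^4/36 + z^2 - 2*z


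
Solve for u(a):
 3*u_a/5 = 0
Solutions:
 u(a) = C1


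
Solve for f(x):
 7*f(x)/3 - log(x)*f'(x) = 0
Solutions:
 f(x) = C1*exp(7*li(x)/3)


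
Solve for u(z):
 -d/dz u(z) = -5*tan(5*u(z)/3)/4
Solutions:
 u(z) = -3*asin(C1*exp(25*z/12))/5 + 3*pi/5
 u(z) = 3*asin(C1*exp(25*z/12))/5


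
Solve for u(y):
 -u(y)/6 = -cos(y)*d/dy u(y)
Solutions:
 u(y) = C1*(sin(y) + 1)^(1/12)/(sin(y) - 1)^(1/12)


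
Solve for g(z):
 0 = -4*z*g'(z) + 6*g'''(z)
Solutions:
 g(z) = C1 + Integral(C2*airyai(2^(1/3)*3^(2/3)*z/3) + C3*airybi(2^(1/3)*3^(2/3)*z/3), z)


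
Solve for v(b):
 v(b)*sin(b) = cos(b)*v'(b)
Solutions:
 v(b) = C1/cos(b)


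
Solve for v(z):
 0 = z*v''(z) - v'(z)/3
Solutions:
 v(z) = C1 + C2*z^(4/3)


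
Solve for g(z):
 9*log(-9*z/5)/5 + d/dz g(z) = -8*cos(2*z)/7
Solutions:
 g(z) = C1 - 9*z*log(-z)/5 - 18*z*log(3)/5 + 9*z/5 + 9*z*log(5)/5 - 4*sin(2*z)/7


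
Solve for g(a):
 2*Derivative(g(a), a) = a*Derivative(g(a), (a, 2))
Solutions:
 g(a) = C1 + C2*a^3


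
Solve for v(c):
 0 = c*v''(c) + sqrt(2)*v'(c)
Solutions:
 v(c) = C1 + C2*c^(1 - sqrt(2))


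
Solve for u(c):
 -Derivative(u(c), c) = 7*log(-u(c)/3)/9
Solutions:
 9*Integral(1/(log(-_y) - log(3)), (_y, u(c)))/7 = C1 - c


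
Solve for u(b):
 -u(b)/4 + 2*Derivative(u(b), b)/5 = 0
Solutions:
 u(b) = C1*exp(5*b/8)


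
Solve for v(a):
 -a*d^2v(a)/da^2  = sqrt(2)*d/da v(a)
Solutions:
 v(a) = C1 + C2*a^(1 - sqrt(2))


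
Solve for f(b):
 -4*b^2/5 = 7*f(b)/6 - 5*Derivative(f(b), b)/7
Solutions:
 f(b) = C1*exp(49*b/30) - 24*b^2/35 - 288*b/343 - 8640/16807


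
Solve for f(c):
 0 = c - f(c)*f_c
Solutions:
 f(c) = -sqrt(C1 + c^2)
 f(c) = sqrt(C1 + c^2)


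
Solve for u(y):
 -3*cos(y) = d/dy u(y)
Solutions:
 u(y) = C1 - 3*sin(y)


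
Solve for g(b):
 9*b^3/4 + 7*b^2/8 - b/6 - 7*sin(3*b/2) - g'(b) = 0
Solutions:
 g(b) = C1 + 9*b^4/16 + 7*b^3/24 - b^2/12 + 14*cos(3*b/2)/3


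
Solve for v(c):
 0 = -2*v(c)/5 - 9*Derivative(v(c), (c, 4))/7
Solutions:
 v(c) = (C1*sin(10^(3/4)*sqrt(3)*7^(1/4)*c/30) + C2*cos(10^(3/4)*sqrt(3)*7^(1/4)*c/30))*exp(-10^(3/4)*sqrt(3)*7^(1/4)*c/30) + (C3*sin(10^(3/4)*sqrt(3)*7^(1/4)*c/30) + C4*cos(10^(3/4)*sqrt(3)*7^(1/4)*c/30))*exp(10^(3/4)*sqrt(3)*7^(1/4)*c/30)


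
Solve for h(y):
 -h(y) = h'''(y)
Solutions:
 h(y) = C3*exp(-y) + (C1*sin(sqrt(3)*y/2) + C2*cos(sqrt(3)*y/2))*exp(y/2)


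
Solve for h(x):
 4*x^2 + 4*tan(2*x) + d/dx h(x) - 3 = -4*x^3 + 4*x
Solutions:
 h(x) = C1 - x^4 - 4*x^3/3 + 2*x^2 + 3*x + 2*log(cos(2*x))


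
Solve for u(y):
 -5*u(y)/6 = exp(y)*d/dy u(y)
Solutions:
 u(y) = C1*exp(5*exp(-y)/6)


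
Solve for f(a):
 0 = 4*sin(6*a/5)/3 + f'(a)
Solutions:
 f(a) = C1 + 10*cos(6*a/5)/9


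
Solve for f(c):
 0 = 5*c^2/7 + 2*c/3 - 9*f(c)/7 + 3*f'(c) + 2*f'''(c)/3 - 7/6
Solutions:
 f(c) = C1*exp(c*(-294^(1/3)*(9 + 5*sqrt(15))^(1/3) + 7*252^(1/3)/(9 + 5*sqrt(15))^(1/3))/28)*sin(3^(1/6)*c*(21*28^(1/3)/(9 + 5*sqrt(15))^(1/3) + 3^(2/3)*98^(1/3)*(9 + 5*sqrt(15))^(1/3))/28) + C2*exp(c*(-294^(1/3)*(9 + 5*sqrt(15))^(1/3) + 7*252^(1/3)/(9 + 5*sqrt(15))^(1/3))/28)*cos(3^(1/6)*c*(21*28^(1/3)/(9 + 5*sqrt(15))^(1/3) + 3^(2/3)*98^(1/3)*(9 + 5*sqrt(15))^(1/3))/28) + C3*exp(-c*(-294^(1/3)*(9 + 5*sqrt(15))^(1/3) + 7*252^(1/3)/(9 + 5*sqrt(15))^(1/3))/14) + 5*c^2/9 + 28*c/9 + 343/54
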